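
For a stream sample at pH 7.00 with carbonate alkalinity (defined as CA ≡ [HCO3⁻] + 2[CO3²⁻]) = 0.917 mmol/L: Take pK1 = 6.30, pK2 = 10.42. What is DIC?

CA = [HCO3⁻] + 2[CO3²⁻] = (α₁ + 2α₂)·DIC
At pH 7.00: [H⁺]/K1 = 10^-0.70 = 0.19953, K2/[H⁺] = 10^-3.42 = 0.00038019
α₁ = 1/(1 + 0.19953 + 0.00038019) = 1/1.1999 = 0.8334; α₂ = α₁·K2/[H⁺] = 0.0003168
α₁ + 2α₂ = 0.8340
DIC = CA / (α₁ + 2α₂) = 0.917 / 0.8340 = 1.10 mmol/L

DIC = 1.10 mmol/L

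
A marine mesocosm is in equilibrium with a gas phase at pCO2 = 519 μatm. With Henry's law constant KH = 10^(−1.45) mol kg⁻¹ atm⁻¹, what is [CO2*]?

[CO2*] = 18.4 μmol/kg

KH = 10^(−1.45) = 3.548×10^-2 mol kg⁻¹ atm⁻¹
[CO2*] = KH · pCO2 = 3.548×10^-2 × 519×10^-6 atm = 1.84×10^-5 mol/kg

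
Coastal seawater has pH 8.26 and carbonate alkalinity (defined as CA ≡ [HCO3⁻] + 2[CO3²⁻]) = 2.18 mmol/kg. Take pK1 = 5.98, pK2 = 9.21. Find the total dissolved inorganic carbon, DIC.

CA = [HCO3⁻] + 2[CO3²⁻] = (α₁ + 2α₂)·DIC
At pH 8.26: [H⁺]/K1 = 10^-2.28 = 0.0052481, K2/[H⁺] = 10^-0.95 = 0.11220
α₁ = 1/(1 + 0.0052481 + 0.11220) = 1/1.1174 = 0.8949; α₂ = α₁·K2/[H⁺] = 0.1004
α₁ + 2α₂ = 1.0957
DIC = CA / (α₁ + 2α₂) = 2.18 / 1.0957 = 1.99 mmol/kg

DIC = 1.99 mmol/kg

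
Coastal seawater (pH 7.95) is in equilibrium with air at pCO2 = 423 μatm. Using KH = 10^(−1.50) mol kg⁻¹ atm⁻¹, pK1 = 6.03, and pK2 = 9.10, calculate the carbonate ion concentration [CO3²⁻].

[CO2*] = KH · pCO2 = 10^(−1.50) × 423×10^-6 = 1.338×10^-5 mol/kg
α₀ = 1/(1 + K1/[H⁺] + K1K2/[H⁺]²) = 1/(1 + 10^+1.92 + 10^+0.77) = 0.01110
DIC = [CO2*]/α₀ = 1.338×10^-5 / 0.01110 = 1.205 mmol/kg
[CO3²⁻] = α₂·DIC; α₂ = 0.06538, so [CO3²⁻] = 0.06538 × 1.205 = 0.0788 mmol/kg

[CO3²⁻] = 0.0788 mmol/kg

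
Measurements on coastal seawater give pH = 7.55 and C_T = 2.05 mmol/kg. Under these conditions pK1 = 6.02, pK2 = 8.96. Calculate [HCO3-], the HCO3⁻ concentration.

[HCO3⁻] = 1.92 mmol/kg

α₁ = 1 / (1 + [H⁺]/K1 + K2/[H⁺]) = 1 / (1 + 10^-1.53 + 10^-1.41)
   = 1 / (1 + 0.029512 + 0.038905) = 1/1.0684 = 0.9360
[HCO3⁻] = α₁ × DIC = 0.9360 × 2.05 = 1.92 mmol/kg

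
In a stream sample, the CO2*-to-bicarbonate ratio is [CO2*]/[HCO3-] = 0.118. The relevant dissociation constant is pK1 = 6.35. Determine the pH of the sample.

pH = 7.28

From K1 = [H⁺][HCO3-]/[CO2*]:  pH = pK1 − log₁₀([CO2*]/[HCO3-])
log₁₀(0.118) = -0.928
pH = 6.35 − (-0.928) = 7.28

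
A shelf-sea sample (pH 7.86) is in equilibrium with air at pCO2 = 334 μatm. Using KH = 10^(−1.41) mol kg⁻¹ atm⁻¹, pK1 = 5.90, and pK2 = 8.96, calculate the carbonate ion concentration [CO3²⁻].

[CO2*] = KH · pCO2 = 10^(−1.41) × 334×10^-6 = 1.299×10^-5 mol/kg
α₀ = 1/(1 + K1/[H⁺] + K1K2/[H⁺]²) = 1/(1 + 10^+1.96 + 10^+0.86) = 0.01006
DIC = [CO2*]/α₀ = 1.299×10^-5 / 0.01006 = 1.292 mmol/kg
[CO3²⁻] = α₂·DIC; α₂ = 0.07285, so [CO3²⁻] = 0.07285 × 1.292 = 0.0941 mmol/kg

[CO3²⁻] = 0.0941 mmol/kg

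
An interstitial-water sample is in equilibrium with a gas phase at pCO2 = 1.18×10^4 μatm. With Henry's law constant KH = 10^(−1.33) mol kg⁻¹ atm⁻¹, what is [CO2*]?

[CO2*] = 552 μmol/kg

KH = 10^(−1.33) = 4.677×10^-2 mol kg⁻¹ atm⁻¹
[CO2*] = KH · pCO2 = 4.677×10^-2 × 1.18×10^4×10^-6 atm = 5.52×10^-4 mol/kg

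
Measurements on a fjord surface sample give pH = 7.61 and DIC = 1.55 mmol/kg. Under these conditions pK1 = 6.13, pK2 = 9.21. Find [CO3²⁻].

α₂ = 1 / (1 + [H⁺]/K2 + [H⁺]²/(K1K2)) = 1 / (1 + 10^+1.60 + 10^+0.12)
   = 1 / (1 + 39.811 + 1.3183) = 1/42.129 = 0.02374
[CO3²⁻] = α₂ × DIC = 0.02374 × 1.55 = 0.0368 mmol/kg

[CO3²⁻] = 0.0368 mmol/kg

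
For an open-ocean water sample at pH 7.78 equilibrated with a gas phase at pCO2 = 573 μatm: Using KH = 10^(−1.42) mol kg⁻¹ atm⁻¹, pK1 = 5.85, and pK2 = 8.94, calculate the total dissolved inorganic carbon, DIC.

DIC = 2.00 mmol/kg

[CO2*] = KH · pCO2 = 10^(−1.42) × 573×10^-6 = 2.178×10^-5 mol/kg
α₀ = 1/(1 + K1/[H⁺] + K1K2/[H⁺]²) = 1/(1 + 10^+1.93 + 10^+0.77) = 0.01087
DIC = [CO2*]/α₀ = 2.178×10^-5 / 0.01087 = 2.00 mmol/kg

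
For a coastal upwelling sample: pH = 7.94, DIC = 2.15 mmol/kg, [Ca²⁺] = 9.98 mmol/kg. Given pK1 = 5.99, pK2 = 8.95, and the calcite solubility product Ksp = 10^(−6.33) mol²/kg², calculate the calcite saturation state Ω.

α₂ = 1 / (1 + [H⁺]/K2 + [H⁺]²/(K1K2)) = 1 / (1 + 10^+1.01 + 10^-0.94)
   = 1 / (1 + 10.233 + 0.11482) = 1/11.348 = 0.08812
[CO3²⁻] = α₂ × DIC = 0.08812 × 2.15 = 0.1895 mmol/kg
Ksp = 10^(−6.33) = 4.677×10^-7
Ω = [Ca²⁺][CO3²⁻]/Ksp = (9.98×10^-3)(1.895×10^-4) / 4.677×10^-7 = 4.04

Ω = 4.04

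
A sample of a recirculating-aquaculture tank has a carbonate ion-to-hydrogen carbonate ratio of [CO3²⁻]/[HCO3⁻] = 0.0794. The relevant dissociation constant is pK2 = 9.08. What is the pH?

pH = 7.98

From K2 = [H⁺][CO3²⁻]/[HCO3⁻]:  pH = pK2 + log₁₀([CO3²⁻]/[HCO3⁻])
log₁₀(0.0794) = -1.100
pH = 9.08 + (-1.100) = 7.98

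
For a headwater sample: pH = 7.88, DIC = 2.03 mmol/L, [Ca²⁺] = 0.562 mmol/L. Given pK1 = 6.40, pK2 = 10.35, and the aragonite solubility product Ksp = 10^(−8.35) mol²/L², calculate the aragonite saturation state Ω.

α₂ = 1 / (1 + [H⁺]/K2 + [H⁺]²/(K1K2)) = 1 / (1 + 10^+2.47 + 10^+0.99)
   = 1 / (1 + 295.12 + 9.7724) = 1/305.89 = 0.003269
[CO3²⁻] = α₂ × DIC = 0.003269 × 2.03 = 0.006636 mmol/L = 6.636 μmol/L
Ksp = 10^(−8.35) = 4.467×10^-9
Ω = [Ca²⁺][CO3²⁻]/Ksp = (0.562×10^-3)(6.636×10^-6) / 4.467×10^-9 = 0.835

Ω = 0.835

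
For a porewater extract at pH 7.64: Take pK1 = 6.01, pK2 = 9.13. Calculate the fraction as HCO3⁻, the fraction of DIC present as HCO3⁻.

α₁ = 0.947

α₁ = 1 / (1 + [H⁺]/K1 + K2/[H⁺]) = 1 / (1 + 10^-1.63 + 10^-1.49)
   = 1 / (1 + 0.023442 + 0.032359) = 1/1.0558 = 0.9471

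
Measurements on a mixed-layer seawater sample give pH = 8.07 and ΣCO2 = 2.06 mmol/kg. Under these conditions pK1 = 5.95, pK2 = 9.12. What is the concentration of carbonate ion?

[CO3²⁻] = 0.167 mmol/kg

α₂ = 1 / (1 + [H⁺]/K2 + [H⁺]²/(K1K2)) = 1 / (1 + 10^+1.05 + 10^-1.07)
   = 1 / (1 + 11.220 + 0.085114) = 1/12.305 = 0.08127
[CO3²⁻] = α₂ × DIC = 0.08127 × 2.06 = 0.167 mmol/kg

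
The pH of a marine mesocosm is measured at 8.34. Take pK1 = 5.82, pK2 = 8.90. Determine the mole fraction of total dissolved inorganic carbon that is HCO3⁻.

α₁ = 0.782

α₁ = 1 / (1 + [H⁺]/K1 + K2/[H⁺]) = 1 / (1 + 10^-2.52 + 10^-0.56)
   = 1 / (1 + 0.0030200 + 0.27542) = 1/1.2784 = 0.7822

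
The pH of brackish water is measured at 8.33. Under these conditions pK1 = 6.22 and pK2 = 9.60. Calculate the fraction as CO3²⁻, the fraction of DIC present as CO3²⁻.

α₂ = 1 / (1 + [H⁺]/K2 + [H⁺]²/(K1K2)) = 1 / (1 + 10^+1.27 + 10^-0.84)
   = 1 / (1 + 18.621 + 0.14454) = 1/19.765 = 0.05059

α₂ = 0.0506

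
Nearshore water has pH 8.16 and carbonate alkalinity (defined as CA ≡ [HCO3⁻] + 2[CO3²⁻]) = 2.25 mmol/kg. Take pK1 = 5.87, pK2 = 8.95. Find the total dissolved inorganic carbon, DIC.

DIC = 1.98 mmol/kg

CA = [HCO3⁻] + 2[CO3²⁻] = (α₁ + 2α₂)·DIC
At pH 8.16: [H⁺]/K1 = 10^-2.29 = 0.0051286, K2/[H⁺] = 10^-0.79 = 0.16218
α₁ = 1/(1 + 0.0051286 + 0.16218) = 1/1.1673 = 0.8567; α₂ = α₁·K2/[H⁺] = 0.1389
α₁ + 2α₂ = 1.1345
DIC = CA / (α₁ + 2α₂) = 2.25 / 1.1345 = 1.98 mmol/kg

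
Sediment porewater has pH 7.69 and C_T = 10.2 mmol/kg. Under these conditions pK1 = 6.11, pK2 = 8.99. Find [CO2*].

[CO2*] = 0.249 mmol/kg

α₀ = 1 / (1 + K1/[H⁺] + K1K2/[H⁺]²) = 1 / (1 + 10^+1.58 + 10^+0.28)
   = 1 / (1 + 38.019 + 1.9055) = 1/40.924 = 0.02444
[CO2*] = α₀ × DIC = 0.02444 × 10.2 = 0.249 mmol/kg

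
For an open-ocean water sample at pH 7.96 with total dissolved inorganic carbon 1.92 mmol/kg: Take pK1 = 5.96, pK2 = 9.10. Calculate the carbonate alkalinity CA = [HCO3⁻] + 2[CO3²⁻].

CA = [HCO3⁻] + 2[CO3²⁻] = (α₁ + 2α₂)·DIC
At pH 7.96: [H⁺]/K1 = 10^-2.00 = 0.010000, K2/[H⁺] = 10^-1.14 = 0.072444
α₁ = 1/(1 + 0.010000 + 0.072444) = 1/1.0824 = 0.9238; α₂ = α₁·K2/[H⁺] = 0.06693
α₁ + 2α₂ = 1.0577
CA = 1.0577 × 1.92 = 2.03 mmol/kg

CA = 2.03 mmol/kg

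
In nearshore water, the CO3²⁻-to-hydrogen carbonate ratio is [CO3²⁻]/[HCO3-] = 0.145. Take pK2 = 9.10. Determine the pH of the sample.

From K2 = [H⁺][CO3²⁻]/[HCO3-]:  pH = pK2 + log₁₀([CO3²⁻]/[HCO3-])
log₁₀(0.145) = -0.839
pH = 9.10 + (-0.839) = 8.26

pH = 8.26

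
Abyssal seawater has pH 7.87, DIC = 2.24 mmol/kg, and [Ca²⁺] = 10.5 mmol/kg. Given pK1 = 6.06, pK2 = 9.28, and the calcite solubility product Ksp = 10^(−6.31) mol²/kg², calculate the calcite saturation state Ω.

α₂ = 1 / (1 + [H⁺]/K2 + [H⁺]²/(K1K2)) = 1 / (1 + 10^+1.41 + 10^-0.40)
   = 1 / (1 + 25.704 + 0.39811) = 1/27.102 = 0.03690
[CO3²⁻] = α₂ × DIC = 0.03690 × 2.24 = 0.08265 mmol/kg
Ksp = 10^(−6.31) = 4.898×10^-7
Ω = [Ca²⁺][CO3²⁻]/Ksp = (10.5×10^-3)(8.265×10^-5) / 4.898×10^-7 = 1.77

Ω = 1.77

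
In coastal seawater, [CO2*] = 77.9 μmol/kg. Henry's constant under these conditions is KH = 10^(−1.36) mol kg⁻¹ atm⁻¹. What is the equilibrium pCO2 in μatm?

KH = 10^(−1.36) = 4.365×10^-2 mol kg⁻¹ atm⁻¹
pCO2 = [CO2*]/KH = 77.9×10^-6 / 4.365×10^-2 = 1.78×10^-3 atm = 1780 μatm

pCO2 = 1780 μatm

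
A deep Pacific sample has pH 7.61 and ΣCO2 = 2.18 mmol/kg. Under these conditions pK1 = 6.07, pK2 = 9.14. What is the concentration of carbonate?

[CO3²⁻] = 0.0608 mmol/kg

α₂ = 1 / (1 + [H⁺]/K2 + [H⁺]²/(K1K2)) = 1 / (1 + 10^+1.53 + 10^-0.01)
   = 1 / (1 + 33.884 + 0.97724) = 1/35.862 = 0.02788
[CO3²⁻] = α₂ × DIC = 0.02788 × 2.18 = 0.0608 mmol/kg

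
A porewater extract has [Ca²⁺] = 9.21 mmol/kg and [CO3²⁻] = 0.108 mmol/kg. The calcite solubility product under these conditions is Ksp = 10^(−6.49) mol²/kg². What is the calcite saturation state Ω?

Ω = 3.07

Ksp = 10^(−6.49) = 3.236×10^-7
Ω = [Ca²⁺][CO3²⁻]/Ksp = (9.21×10^-3)(0.108×10^-3) / 3.236×10^-7 = 3.07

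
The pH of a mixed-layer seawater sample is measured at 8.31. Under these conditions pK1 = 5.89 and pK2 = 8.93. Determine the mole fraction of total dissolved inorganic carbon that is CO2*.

α₀ = 1 / (1 + K1/[H⁺] + K1K2/[H⁺]²) = 1 / (1 + 10^+2.42 + 10^+1.80)
   = 1 / (1 + 263.03 + 63.096) = 1/327.12 = 0.003057

α₀ = 0.00306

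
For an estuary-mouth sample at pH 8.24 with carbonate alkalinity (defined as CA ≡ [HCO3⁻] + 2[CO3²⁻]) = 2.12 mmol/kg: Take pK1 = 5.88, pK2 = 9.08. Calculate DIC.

CA = [HCO3⁻] + 2[CO3²⁻] = (α₁ + 2α₂)·DIC
At pH 8.24: [H⁺]/K1 = 10^-2.36 = 0.0043652, K2/[H⁺] = 10^-0.84 = 0.14454
α₁ = 1/(1 + 0.0043652 + 0.14454) = 1/1.1489 = 0.8704; α₂ = α₁·K2/[H⁺] = 0.1258
α₁ + 2α₂ = 1.1220
DIC = CA / (α₁ + 2α₂) = 2.12 / 1.1220 = 1.89 mmol/kg

DIC = 1.89 mmol/kg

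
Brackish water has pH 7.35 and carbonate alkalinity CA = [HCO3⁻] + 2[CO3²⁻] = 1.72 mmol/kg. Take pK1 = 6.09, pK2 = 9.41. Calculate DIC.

CA = [HCO3⁻] + 2[CO3²⁻] = (α₁ + 2α₂)·DIC
At pH 7.35: [H⁺]/K1 = 10^-1.26 = 0.054954, K2/[H⁺] = 10^-2.06 = 0.0087096
α₁ = 1/(1 + 0.054954 + 0.0087096) = 1/1.0637 = 0.9401; α₂ = α₁·K2/[H⁺] = 0.008188
α₁ + 2α₂ = 0.9565
DIC = CA / (α₁ + 2α₂) = 1.72 / 0.9565 = 1.80 mmol/kg

DIC = 1.80 mmol/kg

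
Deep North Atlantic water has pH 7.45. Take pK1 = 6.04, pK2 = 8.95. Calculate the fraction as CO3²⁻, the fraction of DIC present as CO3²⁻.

α₂ = 1 / (1 + [H⁺]/K2 + [H⁺]²/(K1K2)) = 1 / (1 + 10^+1.50 + 10^+0.09)
   = 1 / (1 + 31.623 + 1.2303) = 1/33.853 = 0.02954

α₂ = 0.0295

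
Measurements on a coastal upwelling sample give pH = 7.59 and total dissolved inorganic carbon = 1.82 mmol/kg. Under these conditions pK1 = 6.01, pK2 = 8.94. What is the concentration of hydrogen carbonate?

[HCO3⁻] = 1.70 mmol/kg

α₁ = 1 / (1 + [H⁺]/K1 + K2/[H⁺]) = 1 / (1 + 10^-1.58 + 10^-1.35)
   = 1 / (1 + 0.026303 + 0.044668) = 1/1.0710 = 0.9337
[HCO3⁻] = α₁ × DIC = 0.9337 × 1.82 = 1.70 mmol/kg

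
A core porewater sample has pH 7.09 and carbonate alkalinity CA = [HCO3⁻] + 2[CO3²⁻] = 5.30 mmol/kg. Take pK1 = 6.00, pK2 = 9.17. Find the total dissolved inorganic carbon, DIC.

DIC = 5.68 mmol/kg

CA = [HCO3⁻] + 2[CO3²⁻] = (α₁ + 2α₂)·DIC
At pH 7.09: [H⁺]/K1 = 10^-1.09 = 0.081283, K2/[H⁺] = 10^-2.08 = 0.0083176
α₁ = 1/(1 + 0.081283 + 0.0083176) = 1/1.0896 = 0.9178; α₂ = α₁·K2/[H⁺] = 0.007634
α₁ + 2α₂ = 0.9330
DIC = CA / (α₁ + 2α₂) = 5.30 / 0.9330 = 5.68 mmol/kg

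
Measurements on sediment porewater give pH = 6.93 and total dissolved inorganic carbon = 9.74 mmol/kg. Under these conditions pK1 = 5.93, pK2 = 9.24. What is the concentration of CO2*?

[CO2*] = 0.882 mmol/kg

α₀ = 1 / (1 + K1/[H⁺] + K1K2/[H⁺]²) = 1 / (1 + 10^+1.00 + 10^-1.31)
   = 1 / (1 + 10.000 + 0.048978) = 1/11.049 = 0.09051
[CO2*] = α₀ × DIC = 0.09051 × 9.74 = 0.882 mmol/kg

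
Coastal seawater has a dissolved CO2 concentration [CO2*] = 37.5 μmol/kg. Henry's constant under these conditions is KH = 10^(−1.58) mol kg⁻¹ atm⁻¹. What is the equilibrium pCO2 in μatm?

pCO2 = 1430 μatm

KH = 10^(−1.58) = 2.630×10^-2 mol kg⁻¹ atm⁻¹
pCO2 = [CO2*]/KH = 37.5×10^-6 / 2.630×10^-2 = 1.43×10^-3 atm = 1430 μatm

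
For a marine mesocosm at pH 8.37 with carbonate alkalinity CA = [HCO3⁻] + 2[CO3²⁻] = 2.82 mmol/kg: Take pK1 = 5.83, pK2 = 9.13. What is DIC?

DIC = 2.46 mmol/kg

CA = [HCO3⁻] + 2[CO3²⁻] = (α₁ + 2α₂)·DIC
At pH 8.37: [H⁺]/K1 = 10^-2.54 = 0.0028840, K2/[H⁺] = 10^-0.76 = 0.17378
α₁ = 1/(1 + 0.0028840 + 0.17378) = 1/1.1767 = 0.8499; α₂ = α₁·K2/[H⁺] = 0.1477
α₁ + 2α₂ = 1.1452
DIC = CA / (α₁ + 2α₂) = 2.82 / 1.1452 = 2.46 mmol/kg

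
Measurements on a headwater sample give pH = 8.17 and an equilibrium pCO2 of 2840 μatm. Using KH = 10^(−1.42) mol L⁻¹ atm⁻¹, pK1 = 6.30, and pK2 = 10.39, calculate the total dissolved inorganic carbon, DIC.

[CO2*] = KH · pCO2 = 10^(−1.42) × 2840×10^-6 = 1.080×10^-4 mol/L
α₀ = 1/(1 + K1/[H⁺] + K1K2/[H⁺]²) = 1/(1 + 10^+1.87 + 10^-0.35) = 0.01323
DIC = [CO2*]/α₀ = 1.080×10^-4 / 0.01323 = 8.16 mmol/L

DIC = 8.16 mmol/L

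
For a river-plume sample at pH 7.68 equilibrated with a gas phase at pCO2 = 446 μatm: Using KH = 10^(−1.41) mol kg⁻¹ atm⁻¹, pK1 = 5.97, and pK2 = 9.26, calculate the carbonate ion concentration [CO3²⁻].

[CO2*] = KH · pCO2 = 10^(−1.41) × 446×10^-6 = 1.735×10^-5 mol/kg
α₀ = 1/(1 + K1/[H⁺] + K1K2/[H⁺]²) = 1/(1 + 10^+1.71 + 10^+0.13) = 0.01864
DIC = [CO2*]/α₀ = 1.735×10^-5 / 0.01864 = 0.9306 mmol/kg
[CO3²⁻] = α₂·DIC; α₂ = 0.02515, so [CO3²⁻] = 0.02515 × 0.9306 = 0.0234 mmol/kg

[CO3²⁻] = 0.0234 mmol/kg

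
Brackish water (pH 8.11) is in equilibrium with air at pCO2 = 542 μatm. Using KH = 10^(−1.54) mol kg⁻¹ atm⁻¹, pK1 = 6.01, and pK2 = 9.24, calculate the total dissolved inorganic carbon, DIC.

[CO2*] = KH · pCO2 = 10^(−1.54) × 542×10^-6 = 1.563×10^-5 mol/kg
α₀ = 1/(1 + K1/[H⁺] + K1K2/[H⁺]²) = 1/(1 + 10^+2.10 + 10^+0.97) = 0.007341
DIC = [CO2*]/α₀ = 1.563×10^-5 / 0.007341 = 2.13 mmol/kg

DIC = 2.13 mmol/kg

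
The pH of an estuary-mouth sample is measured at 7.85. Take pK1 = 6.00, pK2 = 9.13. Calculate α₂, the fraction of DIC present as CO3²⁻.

α₂ = 0.0492

α₂ = 1 / (1 + [H⁺]/K2 + [H⁺]²/(K1K2)) = 1 / (1 + 10^+1.28 + 10^-0.57)
   = 1 / (1 + 19.055 + 0.26915) = 1/20.324 = 0.04920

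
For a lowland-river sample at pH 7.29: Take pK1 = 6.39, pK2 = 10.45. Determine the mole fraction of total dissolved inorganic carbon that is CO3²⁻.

α₂ = 0.000614

α₂ = 1 / (1 + [H⁺]/K2 + [H⁺]²/(K1K2)) = 1 / (1 + 10^+3.16 + 10^+2.26)
   = 1 / (1 + 1445.4 + 181.97) = 1/1628.4 = 0.0006141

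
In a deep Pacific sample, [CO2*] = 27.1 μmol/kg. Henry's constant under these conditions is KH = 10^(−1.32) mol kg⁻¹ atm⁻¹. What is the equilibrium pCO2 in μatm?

KH = 10^(−1.32) = 4.786×10^-2 mol kg⁻¹ atm⁻¹
pCO2 = [CO2*]/KH = 27.1×10^-6 / 4.786×10^-2 = 5.66×10^-4 atm = 566 μatm

pCO2 = 566 μatm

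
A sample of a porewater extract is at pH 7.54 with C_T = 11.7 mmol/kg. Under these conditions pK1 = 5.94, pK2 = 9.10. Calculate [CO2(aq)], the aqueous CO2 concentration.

[CO2*] = 0.279 mmol/kg

α₀ = 1 / (1 + K1/[H⁺] + K1K2/[H⁺]²) = 1 / (1 + 10^+1.60 + 10^+0.04)
   = 1 / (1 + 39.811 + 1.0965) = 1/41.907 = 0.02386
[CO2*] = α₀ × DIC = 0.02386 × 11.7 = 0.279 mmol/kg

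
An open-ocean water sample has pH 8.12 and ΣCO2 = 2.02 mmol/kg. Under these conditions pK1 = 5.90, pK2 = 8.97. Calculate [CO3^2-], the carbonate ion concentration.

[CO3²⁻] = 0.249 mmol/kg

α₂ = 1 / (1 + [H⁺]/K2 + [H⁺]²/(K1K2)) = 1 / (1 + 10^+0.85 + 10^-1.37)
   = 1 / (1 + 7.0795 + 0.042658) = 1/8.1221 = 0.1231
[CO3²⁻] = α₂ × DIC = 0.1231 × 2.02 = 0.249 mmol/kg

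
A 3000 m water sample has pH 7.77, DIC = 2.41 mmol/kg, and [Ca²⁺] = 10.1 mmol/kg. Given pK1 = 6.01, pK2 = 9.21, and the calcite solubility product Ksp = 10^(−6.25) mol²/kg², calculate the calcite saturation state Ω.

α₂ = 1 / (1 + [H⁺]/K2 + [H⁺]²/(K1K2)) = 1 / (1 + 10^+1.44 + 10^-0.32)
   = 1 / (1 + 27.542 + 0.47863) = 1/29.021 = 0.03446
[CO3²⁻] = α₂ × DIC = 0.03446 × 2.41 = 0.08304 mmol/kg
Ksp = 10^(−6.25) = 5.623×10^-7
Ω = [Ca²⁺][CO3²⁻]/Ksp = (10.1×10^-3)(8.304×10^-5) / 5.623×10^-7 = 1.49

Ω = 1.49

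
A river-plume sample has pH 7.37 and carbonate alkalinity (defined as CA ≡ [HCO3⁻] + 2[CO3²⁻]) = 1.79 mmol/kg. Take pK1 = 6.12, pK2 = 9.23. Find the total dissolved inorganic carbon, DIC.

DIC = 1.86 mmol/kg

CA = [HCO3⁻] + 2[CO3²⁻] = (α₁ + 2α₂)·DIC
At pH 7.37: [H⁺]/K1 = 10^-1.25 = 0.056234, K2/[H⁺] = 10^-1.86 = 0.013804
α₁ = 1/(1 + 0.056234 + 0.013804) = 1/1.0700 = 0.9345; α₂ = α₁·K2/[H⁺] = 0.01290
α₁ + 2α₂ = 0.9603
DIC = CA / (α₁ + 2α₂) = 1.79 / 0.9603 = 1.86 mmol/kg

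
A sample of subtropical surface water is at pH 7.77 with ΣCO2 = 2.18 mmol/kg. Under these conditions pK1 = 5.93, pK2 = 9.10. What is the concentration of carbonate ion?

[CO3²⁻] = 0.0961 mmol/kg

α₂ = 1 / (1 + [H⁺]/K2 + [H⁺]²/(K1K2)) = 1 / (1 + 10^+1.33 + 10^-0.51)
   = 1 / (1 + 21.380 + 0.30903) = 1/22.689 = 0.04407
[CO3²⁻] = α₂ × DIC = 0.04407 × 2.18 = 0.0961 mmol/kg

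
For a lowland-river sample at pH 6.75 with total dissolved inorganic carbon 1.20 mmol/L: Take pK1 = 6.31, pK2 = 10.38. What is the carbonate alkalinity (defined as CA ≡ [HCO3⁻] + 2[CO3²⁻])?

CA = [HCO3⁻] + 2[CO3²⁻] = (α₁ + 2α₂)·DIC
At pH 6.75: [H⁺]/K1 = 10^-0.44 = 0.36308, K2/[H⁺] = 10^-3.63 = 0.00023442
α₁ = 1/(1 + 0.36308 + 0.00023442) = 1/1.3633 = 0.7335; α₂ = α₁·K2/[H⁺] = 0.0001720
α₁ + 2α₂ = 0.7339
CA = 0.7339 × 1.20 = 0.881 mmol/L

CA = 0.881 mmol/L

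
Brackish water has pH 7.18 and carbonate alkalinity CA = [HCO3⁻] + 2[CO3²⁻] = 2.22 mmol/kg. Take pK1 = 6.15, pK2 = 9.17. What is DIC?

CA = [HCO3⁻] + 2[CO3²⁻] = (α₁ + 2α₂)·DIC
At pH 7.18: [H⁺]/K1 = 10^-1.03 = 0.093325, K2/[H⁺] = 10^-1.99 = 0.010233
α₁ = 1/(1 + 0.093325 + 0.010233) = 1/1.1036 = 0.9062; α₂ = α₁·K2/[H⁺] = 0.009273
α₁ + 2α₂ = 0.9247
DIC = CA / (α₁ + 2α₂) = 2.22 / 0.9247 = 2.40 mmol/kg

DIC = 2.40 mmol/kg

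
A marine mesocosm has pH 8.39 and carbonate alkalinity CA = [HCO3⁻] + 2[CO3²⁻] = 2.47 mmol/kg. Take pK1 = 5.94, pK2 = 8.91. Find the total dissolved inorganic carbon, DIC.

DIC = 2.01 mmol/kg

CA = [HCO3⁻] + 2[CO3²⁻] = (α₁ + 2α₂)·DIC
At pH 8.39: [H⁺]/K1 = 10^-2.45 = 0.0035481, K2/[H⁺] = 10^-0.52 = 0.30200
α₁ = 1/(1 + 0.0035481 + 0.30200) = 1/1.3055 = 0.7660; α₂ = α₁·K2/[H⁺] = 0.2313
α₁ + 2α₂ = 1.2286
DIC = CA / (α₁ + 2α₂) = 2.47 / 1.2286 = 2.01 mmol/kg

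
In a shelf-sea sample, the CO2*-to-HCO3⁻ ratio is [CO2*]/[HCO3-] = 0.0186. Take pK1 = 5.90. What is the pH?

From K1 = [H⁺][HCO3-]/[CO2*]:  pH = pK1 − log₁₀([CO2*]/[HCO3-])
log₁₀(0.0186) = -1.730
pH = 5.90 − (-1.730) = 7.63

pH = 7.63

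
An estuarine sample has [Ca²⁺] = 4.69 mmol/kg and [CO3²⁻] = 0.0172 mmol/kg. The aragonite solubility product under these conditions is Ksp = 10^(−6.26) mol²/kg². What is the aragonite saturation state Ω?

Ksp = 10^(−6.26) = 5.495×10^-7
Ω = [Ca²⁺][CO3²⁻]/Ksp = (4.69×10^-3)(0.0172×10^-3) / 5.495×10^-7 = 0.147

Ω = 0.147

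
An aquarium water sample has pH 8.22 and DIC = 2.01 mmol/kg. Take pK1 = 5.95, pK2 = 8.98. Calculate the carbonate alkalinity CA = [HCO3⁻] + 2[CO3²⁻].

CA = 2.30 mmol/kg

CA = [HCO3⁻] + 2[CO3²⁻] = (α₁ + 2α₂)·DIC
At pH 8.22: [H⁺]/K1 = 10^-2.27 = 0.0053703, K2/[H⁺] = 10^-0.76 = 0.17378
α₁ = 1/(1 + 0.0053703 + 0.17378) = 1/1.1792 = 0.8481; α₂ = α₁·K2/[H⁺] = 0.1474
α₁ + 2α₂ = 1.1428
CA = 1.1428 × 2.01 = 2.30 mmol/kg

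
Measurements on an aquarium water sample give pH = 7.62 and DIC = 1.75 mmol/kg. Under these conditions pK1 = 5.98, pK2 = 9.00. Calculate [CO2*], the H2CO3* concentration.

[CO2*] = 0.0377 mmol/kg

α₀ = 1 / (1 + K1/[H⁺] + K1K2/[H⁺]²) = 1 / (1 + 10^+1.64 + 10^+0.26)
   = 1 / (1 + 43.652 + 1.8197) = 1/46.471 = 0.02152
[CO2*] = α₀ × DIC = 0.02152 × 1.75 = 0.0377 mmol/kg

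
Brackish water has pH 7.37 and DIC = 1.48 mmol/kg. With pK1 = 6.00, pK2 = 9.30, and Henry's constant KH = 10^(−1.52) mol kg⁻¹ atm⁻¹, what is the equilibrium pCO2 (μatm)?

α₀ = 1 / (1 + K1/[H⁺] + K1K2/[H⁺]²) = 1 / (1 + 10^+1.37 + 10^-0.56)
   = 1 / (1 + 23.442 + 0.27542) = 1/24.718 = 0.04046
[CO2*] = α₀ × DIC = 0.04046 × 1.48 = 0.05988 mmol/kg
pCO2 = [CO2*]/KH = 5.988×10^-5 / 3.020×10^-2 = 1980 μatm

pCO2 = 1980 μatm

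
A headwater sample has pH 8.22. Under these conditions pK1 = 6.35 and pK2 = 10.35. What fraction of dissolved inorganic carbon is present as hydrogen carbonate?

α₁ = 0.980

α₁ = 1 / (1 + [H⁺]/K1 + K2/[H⁺]) = 1 / (1 + 10^-1.87 + 10^-2.13)
   = 1 / (1 + 0.013490 + 0.0074131) = 1/1.0209 = 0.9795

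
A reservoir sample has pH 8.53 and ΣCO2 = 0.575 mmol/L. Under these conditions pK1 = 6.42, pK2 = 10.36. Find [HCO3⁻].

α₁ = 1 / (1 + [H⁺]/K1 + K2/[H⁺]) = 1 / (1 + 10^-2.11 + 10^-1.83)
   = 1 / (1 + 0.0077625 + 0.014791) = 1/1.0226 = 0.9779
[HCO3⁻] = α₁ × DIC = 0.9779 × 0.575 = 0.562 mmol/L

[HCO3⁻] = 0.562 mmol/L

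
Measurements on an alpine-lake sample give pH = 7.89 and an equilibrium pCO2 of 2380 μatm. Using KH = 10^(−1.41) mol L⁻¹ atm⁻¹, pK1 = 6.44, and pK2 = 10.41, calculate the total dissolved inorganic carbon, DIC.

[CO2*] = KH · pCO2 = 10^(−1.41) × 2380×10^-6 = 9.259×10^-5 mol/L
α₀ = 1/(1 + K1/[H⁺] + K1K2/[H⁺]²) = 1/(1 + 10^+1.45 + 10^-1.07) = 0.03417
DIC = [CO2*]/α₀ = 9.259×10^-5 / 0.03417 = 2.71 mmol/L

DIC = 2.71 mmol/L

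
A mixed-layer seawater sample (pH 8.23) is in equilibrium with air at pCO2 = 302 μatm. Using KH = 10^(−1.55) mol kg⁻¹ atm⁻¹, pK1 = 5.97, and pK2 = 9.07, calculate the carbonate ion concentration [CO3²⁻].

[CO2*] = KH · pCO2 = 10^(−1.55) × 302×10^-6 = 8.512×10^-6 mol/kg
α₀ = 1/(1 + K1/[H⁺] + K1K2/[H⁺]²) = 1/(1 + 10^+2.26 + 10^+1.42) = 0.004778
DIC = [CO2*]/α₀ = 8.512×10^-6 / 0.004778 = 1.781 mmol/kg
[CO3²⁻] = α₂·DIC; α₂ = 0.1257, so [CO3²⁻] = 0.1257 × 1.781 = 0.224 mmol/kg

[CO3²⁻] = 0.224 mmol/kg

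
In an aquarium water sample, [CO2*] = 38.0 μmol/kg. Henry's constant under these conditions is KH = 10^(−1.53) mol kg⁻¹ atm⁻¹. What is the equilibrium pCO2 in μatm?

pCO2 = 1290 μatm

KH = 10^(−1.53) = 2.951×10^-2 mol kg⁻¹ atm⁻¹
pCO2 = [CO2*]/KH = 38.0×10^-6 / 2.951×10^-2 = 1.29×10^-3 atm = 1290 μatm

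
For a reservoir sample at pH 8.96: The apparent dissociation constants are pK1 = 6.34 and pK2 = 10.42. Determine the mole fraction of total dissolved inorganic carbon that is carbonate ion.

α₂ = 1 / (1 + [H⁺]/K2 + [H⁺]²/(K1K2)) = 1 / (1 + 10^+1.46 + 10^-1.16)
   = 1 / (1 + 28.840 + 0.069183) = 1/29.909 = 0.03343

α₂ = 0.0334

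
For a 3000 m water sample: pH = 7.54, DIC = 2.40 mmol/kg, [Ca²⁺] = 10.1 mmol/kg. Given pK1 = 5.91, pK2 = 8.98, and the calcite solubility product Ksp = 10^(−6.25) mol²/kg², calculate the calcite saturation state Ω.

α₂ = 1 / (1 + [H⁺]/K2 + [H⁺]²/(K1K2)) = 1 / (1 + 10^+1.44 + 10^-0.19)
   = 1 / (1 + 27.542 + 0.64565) = 1/29.188 = 0.03426
[CO3²⁻] = α₂ × DIC = 0.03426 × 2.40 = 0.08223 mmol/kg
Ksp = 10^(−6.25) = 5.623×10^-7
Ω = [Ca²⁺][CO3²⁻]/Ksp = (10.1×10^-3)(8.223×10^-5) / 5.623×10^-7 = 1.48

Ω = 1.48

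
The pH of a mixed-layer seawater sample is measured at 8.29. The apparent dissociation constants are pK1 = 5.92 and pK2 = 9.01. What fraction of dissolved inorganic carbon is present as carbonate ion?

α₂ = 0.159

α₂ = 1 / (1 + [H⁺]/K2 + [H⁺]²/(K1K2)) = 1 / (1 + 10^+0.72 + 10^-1.65)
   = 1 / (1 + 5.2481 + 0.022387) = 1/6.2705 = 0.1595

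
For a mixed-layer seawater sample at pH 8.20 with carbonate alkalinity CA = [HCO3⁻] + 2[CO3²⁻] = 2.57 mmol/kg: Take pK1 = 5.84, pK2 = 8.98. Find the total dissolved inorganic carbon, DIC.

CA = [HCO3⁻] + 2[CO3²⁻] = (α₁ + 2α₂)·DIC
At pH 8.20: [H⁺]/K1 = 10^-2.36 = 0.0043652, K2/[H⁺] = 10^-0.78 = 0.16596
α₁ = 1/(1 + 0.0043652 + 0.16596) = 1/1.1703 = 0.8545; α₂ = α₁·K2/[H⁺] = 0.1418
α₁ + 2α₂ = 1.1381
DIC = CA / (α₁ + 2α₂) = 2.57 / 1.1381 = 2.26 mmol/kg

DIC = 2.26 mmol/kg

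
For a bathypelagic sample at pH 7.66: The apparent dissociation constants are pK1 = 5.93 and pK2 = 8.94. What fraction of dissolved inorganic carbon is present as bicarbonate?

α₁ = 0.934

α₁ = 1 / (1 + [H⁺]/K1 + K2/[H⁺]) = 1 / (1 + 10^-1.73 + 10^-1.28)
   = 1 / (1 + 0.018621 + 0.052481) = 1/1.0711 = 0.9336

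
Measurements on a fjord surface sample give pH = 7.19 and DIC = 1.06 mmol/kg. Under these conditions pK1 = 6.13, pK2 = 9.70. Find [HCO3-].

α₁ = 1 / (1 + [H⁺]/K1 + K2/[H⁺]) = 1 / (1 + 10^-1.06 + 10^-2.51)
   = 1 / (1 + 0.087096 + 0.0030903) = 1/1.0902 = 0.9173
[HCO3⁻] = α₁ × DIC = 0.9173 × 1.06 = 0.972 mmol/kg

[HCO3⁻] = 0.972 mmol/kg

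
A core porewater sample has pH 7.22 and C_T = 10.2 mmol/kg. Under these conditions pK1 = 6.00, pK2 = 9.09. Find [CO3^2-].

α₂ = 1 / (1 + [H⁺]/K2 + [H⁺]²/(K1K2)) = 1 / (1 + 10^+1.87 + 10^+0.65)
   = 1 / (1 + 74.131 + 4.4668) = 1/79.598 = 0.01256
[CO3²⁻] = α₂ × DIC = 0.01256 × 10.2 = 0.128 mmol/kg

[CO3²⁻] = 0.128 mmol/kg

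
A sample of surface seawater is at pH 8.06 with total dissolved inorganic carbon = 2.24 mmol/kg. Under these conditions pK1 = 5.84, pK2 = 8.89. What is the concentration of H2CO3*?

α₀ = 1 / (1 + K1/[H⁺] + K1K2/[H⁺]²) = 1 / (1 + 10^+2.22 + 10^+1.39)
   = 1 / (1 + 165.96 + 24.547) = 1/191.51 = 0.005222
[CO2*] = α₀ × DIC = 0.005222 × 2.24 = 0.0117 mmol/kg = 11.7 μmol/kg

[CO2*] = 11.7 μmol/kg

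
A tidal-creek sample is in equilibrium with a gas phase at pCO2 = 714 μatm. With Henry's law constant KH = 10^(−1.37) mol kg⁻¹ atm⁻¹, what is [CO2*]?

KH = 10^(−1.37) = 4.266×10^-2 mol kg⁻¹ atm⁻¹
[CO2*] = KH · pCO2 = 4.266×10^-2 × 714×10^-6 atm = 3.05×10^-5 mol/kg

[CO2*] = 30.5 μmol/kg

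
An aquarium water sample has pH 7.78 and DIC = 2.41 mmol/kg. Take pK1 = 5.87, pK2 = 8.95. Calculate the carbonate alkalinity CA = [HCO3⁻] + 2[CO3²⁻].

CA = [HCO3⁻] + 2[CO3²⁻] = (α₁ + 2α₂)·DIC
At pH 7.78: [H⁺]/K1 = 10^-1.91 = 0.012303, K2/[H⁺] = 10^-1.17 = 0.067608
α₁ = 1/(1 + 0.012303 + 0.067608) = 1/1.0799 = 0.9260; α₂ = α₁·K2/[H⁺] = 0.06261
α₁ + 2α₂ = 1.0512
CA = 1.0512 × 2.41 = 2.53 mmol/kg

CA = 2.53 mmol/kg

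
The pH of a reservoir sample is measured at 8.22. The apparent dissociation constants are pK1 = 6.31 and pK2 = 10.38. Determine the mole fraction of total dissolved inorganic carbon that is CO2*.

α₀ = 1 / (1 + K1/[H⁺] + K1K2/[H⁺]²) = 1 / (1 + 10^+1.91 + 10^-0.25)
   = 1 / (1 + 81.283 + 0.56234) = 1/82.845 = 0.01207

α₀ = 0.0121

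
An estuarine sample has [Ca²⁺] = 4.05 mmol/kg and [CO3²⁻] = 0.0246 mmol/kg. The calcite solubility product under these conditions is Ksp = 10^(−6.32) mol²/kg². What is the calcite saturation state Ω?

Ksp = 10^(−6.32) = 4.786×10^-7
Ω = [Ca²⁺][CO3²⁻]/Ksp = (4.05×10^-3)(0.0246×10^-3) / 4.786×10^-7 = 0.208

Ω = 0.208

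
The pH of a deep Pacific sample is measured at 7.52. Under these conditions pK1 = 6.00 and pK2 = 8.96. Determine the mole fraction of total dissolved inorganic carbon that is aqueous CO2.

α₀ = 1 / (1 + K1/[H⁺] + K1K2/[H⁺]²) = 1 / (1 + 10^+1.52 + 10^+0.08)
   = 1 / (1 + 33.113 + 1.2023) = 1/35.315 = 0.02832

α₀ = 0.0283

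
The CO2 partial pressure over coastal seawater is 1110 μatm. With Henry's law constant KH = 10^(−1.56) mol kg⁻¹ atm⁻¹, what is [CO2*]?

[CO2*] = 30.6 μmol/kg

KH = 10^(−1.56) = 2.754×10^-2 mol kg⁻¹ atm⁻¹
[CO2*] = KH · pCO2 = 2.754×10^-2 × 1110×10^-6 atm = 3.06×10^-5 mol/kg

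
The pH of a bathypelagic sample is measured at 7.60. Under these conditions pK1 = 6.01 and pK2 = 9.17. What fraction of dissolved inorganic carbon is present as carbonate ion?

α₂ = 1 / (1 + [H⁺]/K2 + [H⁺]²/(K1K2)) = 1 / (1 + 10^+1.57 + 10^-0.02)
   = 1 / (1 + 37.154 + 0.95499) = 1/39.109 = 0.02557

α₂ = 0.0256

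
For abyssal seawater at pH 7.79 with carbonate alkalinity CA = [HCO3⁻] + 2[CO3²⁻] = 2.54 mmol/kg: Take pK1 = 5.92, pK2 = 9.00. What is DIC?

DIC = 2.43 mmol/kg

CA = [HCO3⁻] + 2[CO3²⁻] = (α₁ + 2α₂)·DIC
At pH 7.79: [H⁺]/K1 = 10^-1.87 = 0.013490, K2/[H⁺] = 10^-1.21 = 0.061660
α₁ = 1/(1 + 0.013490 + 0.061660) = 1/1.0751 = 0.9301; α₂ = α₁·K2/[H⁺] = 0.05735
α₁ + 2α₂ = 1.0448
DIC = CA / (α₁ + 2α₂) = 2.54 / 1.0448 = 2.43 mmol/kg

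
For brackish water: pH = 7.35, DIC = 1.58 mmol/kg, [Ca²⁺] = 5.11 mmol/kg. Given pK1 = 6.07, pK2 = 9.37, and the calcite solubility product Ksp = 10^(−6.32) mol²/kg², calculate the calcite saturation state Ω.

α₂ = 1 / (1 + [H⁺]/K2 + [H⁺]²/(K1K2)) = 1 / (1 + 10^+2.02 + 10^+0.74)
   = 1 / (1 + 104.71 + 5.4954) = 1/111.21 = 0.008992
[CO3²⁻] = α₂ × DIC = 0.008992 × 1.58 = 0.01421 mmol/kg = 14.21 μmol/kg
Ksp = 10^(−6.32) = 4.786×10^-7
Ω = [Ca²⁺][CO3²⁻]/Ksp = (5.11×10^-3)(1.421×10^-5) / 4.786×10^-7 = 0.152

Ω = 0.152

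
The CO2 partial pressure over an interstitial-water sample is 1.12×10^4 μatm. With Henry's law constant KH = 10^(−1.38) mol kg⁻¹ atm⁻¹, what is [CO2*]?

KH = 10^(−1.38) = 4.169×10^-2 mol kg⁻¹ atm⁻¹
[CO2*] = KH · pCO2 = 4.169×10^-2 × 1.12×10^4×10^-6 atm = 4.67×10^-4 mol/kg

[CO2*] = 467 μmol/kg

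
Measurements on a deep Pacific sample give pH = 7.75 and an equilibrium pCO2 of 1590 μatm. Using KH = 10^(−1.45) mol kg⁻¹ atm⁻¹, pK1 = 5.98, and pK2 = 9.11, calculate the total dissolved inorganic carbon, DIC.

[CO2*] = KH · pCO2 = 10^(−1.45) × 1590×10^-6 = 5.642×10^-5 mol/kg
α₀ = 1/(1 + K1/[H⁺] + K1K2/[H⁺]²) = 1/(1 + 10^+1.77 + 10^+0.41) = 0.01601
DIC = [CO2*]/α₀ = 5.642×10^-5 / 0.01601 = 3.52 mmol/kg

DIC = 3.52 mmol/kg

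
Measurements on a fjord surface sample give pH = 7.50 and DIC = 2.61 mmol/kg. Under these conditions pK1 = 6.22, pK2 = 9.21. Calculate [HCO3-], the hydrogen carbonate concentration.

α₁ = 1 / (1 + [H⁺]/K1 + K2/[H⁺]) = 1 / (1 + 10^-1.28 + 10^-1.71)
   = 1 / (1 + 0.052481 + 0.019498) = 1/1.0720 = 0.9329
[HCO3⁻] = α₁ × DIC = 0.9329 × 2.61 = 2.43 mmol/kg

[HCO3⁻] = 2.43 mmol/kg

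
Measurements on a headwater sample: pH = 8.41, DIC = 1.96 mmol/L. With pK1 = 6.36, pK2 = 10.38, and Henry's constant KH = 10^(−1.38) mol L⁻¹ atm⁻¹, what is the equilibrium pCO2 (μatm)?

α₀ = 1 / (1 + K1/[H⁺] + K1K2/[H⁺]²) = 1 / (1 + 10^+2.05 + 10^+0.08)
   = 1 / (1 + 112.20 + 1.2023) = 1/114.40 = 0.008741
[CO2*] = α₀ × DIC = 0.008741 × 1.96 = 0.01713 mmol/L = 17.13 μmol/L
pCO2 = [CO2*]/KH = 1.713×10^-5 / 4.169×10^-2 = 411 μatm

pCO2 = 411 μatm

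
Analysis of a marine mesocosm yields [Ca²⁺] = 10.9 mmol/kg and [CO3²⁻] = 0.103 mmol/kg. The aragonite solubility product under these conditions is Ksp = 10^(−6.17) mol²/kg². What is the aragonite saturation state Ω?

Ω = 1.66

Ksp = 10^(−6.17) = 6.761×10^-7
Ω = [Ca²⁺][CO3²⁻]/Ksp = (10.9×10^-3)(0.103×10^-3) / 6.761×10^-7 = 1.66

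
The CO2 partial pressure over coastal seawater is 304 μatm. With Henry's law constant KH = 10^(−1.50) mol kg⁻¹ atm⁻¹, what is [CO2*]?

[CO2*] = 9.61 μmol/kg

KH = 10^(−1.50) = 3.162×10^-2 mol kg⁻¹ atm⁻¹
[CO2*] = KH · pCO2 = 3.162×10^-2 × 304×10^-6 atm = 9.61×10^-6 mol/kg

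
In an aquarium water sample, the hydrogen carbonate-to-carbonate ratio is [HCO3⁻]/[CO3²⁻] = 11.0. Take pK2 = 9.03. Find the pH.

pH = 7.99

From K2 = [H⁺][CO3²⁻]/[HCO3⁻]:  pH = pK2 − log₁₀([HCO3⁻]/[CO3²⁻])
log₁₀(11.0) = +1.041
pH = 9.03 − (+1.041) = 7.99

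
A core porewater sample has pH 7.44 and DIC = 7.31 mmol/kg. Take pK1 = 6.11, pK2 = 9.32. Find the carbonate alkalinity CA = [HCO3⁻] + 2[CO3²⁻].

CA = [HCO3⁻] + 2[CO3²⁻] = (α₁ + 2α₂)·DIC
At pH 7.44: [H⁺]/K1 = 10^-1.33 = 0.046774, K2/[H⁺] = 10^-1.88 = 0.013183
α₁ = 1/(1 + 0.046774 + 0.013183) = 1/1.0600 = 0.9434; α₂ = α₁·K2/[H⁺] = 0.01244
α₁ + 2α₂ = 0.9683
CA = 0.9683 × 7.31 = 7.08 mmol/kg

CA = 7.08 mmol/kg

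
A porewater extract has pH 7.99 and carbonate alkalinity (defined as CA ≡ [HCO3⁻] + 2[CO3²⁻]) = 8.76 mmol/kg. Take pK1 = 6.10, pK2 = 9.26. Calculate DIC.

DIC = 8.44 mmol/kg

CA = [HCO3⁻] + 2[CO3²⁻] = (α₁ + 2α₂)·DIC
At pH 7.99: [H⁺]/K1 = 10^-1.89 = 0.012882, K2/[H⁺] = 10^-1.27 = 0.053703
α₁ = 1/(1 + 0.012882 + 0.053703) = 1/1.0666 = 0.9376; α₂ = α₁·K2/[H⁺] = 0.05035
α₁ + 2α₂ = 1.0383
DIC = CA / (α₁ + 2α₂) = 8.76 / 1.0383 = 8.44 mmol/kg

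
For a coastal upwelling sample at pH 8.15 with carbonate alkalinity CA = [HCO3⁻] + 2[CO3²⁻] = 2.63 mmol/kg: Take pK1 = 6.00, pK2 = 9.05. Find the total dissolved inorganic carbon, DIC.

DIC = 2.38 mmol/kg

CA = [HCO3⁻] + 2[CO3²⁻] = (α₁ + 2α₂)·DIC
At pH 8.15: [H⁺]/K1 = 10^-2.15 = 0.0070795, K2/[H⁺] = 10^-0.90 = 0.12589
α₁ = 1/(1 + 0.0070795 + 0.12589) = 1/1.1330 = 0.8826; α₂ = α₁·K2/[H⁺] = 0.1111
α₁ + 2α₂ = 1.1049
DIC = CA / (α₁ + 2α₂) = 2.63 / 1.1049 = 2.38 mmol/kg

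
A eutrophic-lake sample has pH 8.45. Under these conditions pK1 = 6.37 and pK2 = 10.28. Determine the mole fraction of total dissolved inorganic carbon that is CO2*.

α₀ = 0.00813

α₀ = 1 / (1 + K1/[H⁺] + K1K2/[H⁺]²) = 1 / (1 + 10^+2.08 + 10^+0.25)
   = 1 / (1 + 120.23 + 1.7783) = 1/123.00 = 0.008130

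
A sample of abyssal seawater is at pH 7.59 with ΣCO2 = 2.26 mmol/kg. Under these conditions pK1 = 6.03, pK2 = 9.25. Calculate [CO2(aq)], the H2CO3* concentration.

[CO2*] = 0.0593 mmol/kg

α₀ = 1 / (1 + K1/[H⁺] + K1K2/[H⁺]²) = 1 / (1 + 10^+1.56 + 10^-0.10)
   = 1 / (1 + 36.308 + 0.79433) = 1/38.102 = 0.02625
[CO2*] = α₀ × DIC = 0.02625 × 2.26 = 0.0593 mmol/kg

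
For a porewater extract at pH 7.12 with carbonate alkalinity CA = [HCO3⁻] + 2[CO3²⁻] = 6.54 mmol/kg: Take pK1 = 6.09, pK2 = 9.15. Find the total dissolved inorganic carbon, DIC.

DIC = 7.08 mmol/kg

CA = [HCO3⁻] + 2[CO3²⁻] = (α₁ + 2α₂)·DIC
At pH 7.12: [H⁺]/K1 = 10^-1.03 = 0.093325, K2/[H⁺] = 10^-2.03 = 0.0093325
α₁ = 1/(1 + 0.093325 + 0.0093325) = 1/1.1027 = 0.9069; α₂ = α₁·K2/[H⁺] = 0.008464
α₁ + 2α₂ = 0.9238
DIC = CA / (α₁ + 2α₂) = 6.54 / 0.9238 = 7.08 mmol/kg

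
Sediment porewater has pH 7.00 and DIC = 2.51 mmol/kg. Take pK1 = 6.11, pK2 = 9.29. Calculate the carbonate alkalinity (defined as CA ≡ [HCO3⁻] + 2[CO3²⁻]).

CA = 2.24 mmol/kg

CA = [HCO3⁻] + 2[CO3²⁻] = (α₁ + 2α₂)·DIC
At pH 7.00: [H⁺]/K1 = 10^-0.89 = 0.12882, K2/[H⁺] = 10^-2.29 = 0.0051286
α₁ = 1/(1 + 0.12882 + 0.0051286) = 1/1.1340 = 0.8819; α₂ = α₁·K2/[H⁺] = 0.004523
α₁ + 2α₂ = 0.8909
CA = 0.8909 × 2.51 = 2.24 mmol/kg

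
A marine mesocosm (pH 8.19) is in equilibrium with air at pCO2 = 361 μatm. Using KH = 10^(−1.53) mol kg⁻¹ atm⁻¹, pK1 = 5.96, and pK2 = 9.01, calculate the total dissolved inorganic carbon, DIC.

[CO2*] = KH · pCO2 = 10^(−1.53) × 361×10^-6 = 1.065×10^-5 mol/kg
α₀ = 1/(1 + K1/[H⁺] + K1K2/[H⁺]²) = 1/(1 + 10^+2.23 + 10^+1.41) = 0.005088
DIC = [CO2*]/α₀ = 1.065×10^-5 / 0.005088 = 2.09 mmol/kg

DIC = 2.09 mmol/kg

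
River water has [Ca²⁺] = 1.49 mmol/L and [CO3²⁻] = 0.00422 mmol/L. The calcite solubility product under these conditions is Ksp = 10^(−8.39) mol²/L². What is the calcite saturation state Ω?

Ω = 1.54

Ksp = 10^(−8.39) = 4.074×10^-9
Ω = [Ca²⁺][CO3²⁻]/Ksp = (1.49×10^-3)(0.00422×10^-3) / 4.074×10^-9 = 1.54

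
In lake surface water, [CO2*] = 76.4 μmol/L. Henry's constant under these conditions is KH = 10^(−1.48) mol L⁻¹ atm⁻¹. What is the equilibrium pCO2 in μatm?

KH = 10^(−1.48) = 3.311×10^-2 mol L⁻¹ atm⁻¹
pCO2 = [CO2*]/KH = 76.4×10^-6 / 3.311×10^-2 = 2.31×10^-3 atm = 2310 μatm

pCO2 = 2310 μatm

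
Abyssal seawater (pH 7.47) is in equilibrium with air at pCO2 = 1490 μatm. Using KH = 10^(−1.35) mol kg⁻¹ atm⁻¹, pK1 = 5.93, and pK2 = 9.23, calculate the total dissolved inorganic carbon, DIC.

[CO2*] = KH · pCO2 = 10^(−1.35) × 1490×10^-6 = 6.656×10^-5 mol/kg
α₀ = 1/(1 + K1/[H⁺] + K1K2/[H⁺]²) = 1/(1 + 10^+1.54 + 10^-0.22) = 0.02757
DIC = [CO2*]/α₀ = 6.656×10^-5 / 0.02757 = 2.41 mmol/kg

DIC = 2.41 mmol/kg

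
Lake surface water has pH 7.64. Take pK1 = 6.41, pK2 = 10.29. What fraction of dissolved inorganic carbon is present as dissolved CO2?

α₀ = 1 / (1 + K1/[H⁺] + K1K2/[H⁺]²) = 1 / (1 + 10^+1.23 + 10^-1.42)
   = 1 / (1 + 16.982 + 0.038019) = 1/18.020 = 0.05549

α₀ = 0.0555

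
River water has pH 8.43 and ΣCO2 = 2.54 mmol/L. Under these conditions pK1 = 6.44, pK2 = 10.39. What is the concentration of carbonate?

α₂ = 1 / (1 + [H⁺]/K2 + [H⁺]²/(K1K2)) = 1 / (1 + 10^+1.96 + 10^-0.03)
   = 1 / (1 + 91.201 + 0.93325) = 1/93.134 = 0.01074
[CO3²⁻] = α₂ × DIC = 0.01074 × 2.54 = 0.0273 mmol/L

[CO3²⁻] = 0.0273 mmol/L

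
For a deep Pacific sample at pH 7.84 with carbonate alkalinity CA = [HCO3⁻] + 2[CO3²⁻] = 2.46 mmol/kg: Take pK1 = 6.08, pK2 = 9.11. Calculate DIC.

DIC = 2.38 mmol/kg

CA = [HCO3⁻] + 2[CO3²⁻] = (α₁ + 2α₂)·DIC
At pH 7.84: [H⁺]/K1 = 10^-1.76 = 0.017378, K2/[H⁺] = 10^-1.27 = 0.053703
α₁ = 1/(1 + 0.017378 + 0.053703) = 1/1.0711 = 0.9336; α₂ = α₁·K2/[H⁺] = 0.05014
α₁ + 2α₂ = 1.0339
DIC = CA / (α₁ + 2α₂) = 2.46 / 1.0339 = 2.38 mmol/kg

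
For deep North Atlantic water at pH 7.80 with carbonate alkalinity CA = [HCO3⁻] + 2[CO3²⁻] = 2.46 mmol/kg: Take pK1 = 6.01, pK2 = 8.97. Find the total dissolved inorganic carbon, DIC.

CA = [HCO3⁻] + 2[CO3²⁻] = (α₁ + 2α₂)·DIC
At pH 7.80: [H⁺]/K1 = 10^-1.79 = 0.016218, K2/[H⁺] = 10^-1.17 = 0.067608
α₁ = 1/(1 + 0.016218 + 0.067608) = 1/1.0838 = 0.9227; α₂ = α₁·K2/[H⁺] = 0.06238
α₁ + 2α₂ = 1.0474
DIC = CA / (α₁ + 2α₂) = 2.46 / 1.0474 = 2.35 mmol/kg

DIC = 2.35 mmol/kg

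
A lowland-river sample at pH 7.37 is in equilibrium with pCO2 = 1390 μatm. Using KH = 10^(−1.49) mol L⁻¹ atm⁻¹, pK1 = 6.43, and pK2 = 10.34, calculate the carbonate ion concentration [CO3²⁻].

[CO3²⁻] = 0.420 μmol/L

[CO2*] = KH · pCO2 = 10^(−1.49) × 1390×10^-6 = 4.498×10^-5 mol/L
α₀ = 1/(1 + K1/[H⁺] + K1K2/[H⁺]²) = 1/(1 + 10^+0.94 + 10^-2.03) = 0.1029
DIC = [CO2*]/α₀ = 4.498×10^-5 / 0.1029 = 0.4372 mmol/L
[CO3²⁻] = α₂·DIC; α₂ = 0.0009602, so [CO3²⁻] = 0.0009602 × 0.4372 = 0.000420 mmol/L = 0.420 μmol/L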